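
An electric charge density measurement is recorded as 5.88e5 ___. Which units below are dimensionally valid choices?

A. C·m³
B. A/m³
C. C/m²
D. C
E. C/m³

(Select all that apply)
E

electric charge density has SI base units: A * s / m^3

Checking each option against A * s / m^3:
  A. C·m³: ✗ does not match
  B. A/m³: ✗ does not match
  C. C/m²: ✗ does not match
  D. C: ✗ does not match
  E. C/m³: ✓ matches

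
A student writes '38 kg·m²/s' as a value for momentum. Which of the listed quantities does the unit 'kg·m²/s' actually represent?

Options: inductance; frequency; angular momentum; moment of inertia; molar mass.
angular momentum

momentum should have units dimensionally equivalent to kg * m / s (e.g. kg·m/s).
The given unit 'kg·m²/s' reduces to kg * m^2 / s. Of the listed options, that is the dimensionality of angular momentum.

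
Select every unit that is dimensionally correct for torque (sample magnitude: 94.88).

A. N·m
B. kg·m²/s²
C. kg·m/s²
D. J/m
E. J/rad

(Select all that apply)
A, B, E

torque has SI base units: kg * m^2 / s^2

Checking each option against kg * m^2 / s^2:
  A. N·m: ✓ matches
  B. kg·m²/s²: ✓ matches
  C. kg·m/s²: ✗ does not match
  D. J/m: ✗ does not match
  E. J/rad: ✓ matches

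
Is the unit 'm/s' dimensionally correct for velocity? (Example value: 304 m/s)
Yes

velocity has SI base units: m / s
m/s reduces to the same SI base units, so it is a valid unit for velocity.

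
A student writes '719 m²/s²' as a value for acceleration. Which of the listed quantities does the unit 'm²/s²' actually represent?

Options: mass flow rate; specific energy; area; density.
specific energy

acceleration should have units dimensionally equivalent to m / s^2 (e.g. m/s²).
The given unit 'm²/s²' reduces to m^2 / s^2. Of the listed options, that is the dimensionality of specific energy.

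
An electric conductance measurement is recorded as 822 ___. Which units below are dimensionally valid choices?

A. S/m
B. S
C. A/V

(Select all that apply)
B, C

electric conductance has SI base units: A^2 * s^3 / (kg * m^2)

Checking each option against A^2 * s^3 / (kg * m^2):
  A. S/m: ✗ does not match
  B. S: ✓ matches
  C. A/V: ✓ matches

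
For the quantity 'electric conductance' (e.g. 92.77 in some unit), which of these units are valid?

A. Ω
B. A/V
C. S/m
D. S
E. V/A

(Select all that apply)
B, D

electric conductance has SI base units: A^2 * s^3 / (kg * m^2)

Checking each option against A^2 * s^3 / (kg * m^2):
  A. Ω: ✗ does not match
  B. A/V: ✓ matches
  C. S/m: ✗ does not match
  D. S: ✓ matches
  E. V/A: ✗ does not match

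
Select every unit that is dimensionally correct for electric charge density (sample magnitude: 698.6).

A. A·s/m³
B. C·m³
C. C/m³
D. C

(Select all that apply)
A, C

electric charge density has SI base units: A * s / m^3

Checking each option against A * s / m^3:
  A. A·s/m³: ✓ matches
  B. C·m³: ✗ does not match
  C. C/m³: ✓ matches
  D. C: ✗ does not match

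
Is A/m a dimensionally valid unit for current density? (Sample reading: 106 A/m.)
No

current density has SI base units: A / m^2
A/m does NOT reduce to A / m^2; a valid unit for current density would be e.g. A/m².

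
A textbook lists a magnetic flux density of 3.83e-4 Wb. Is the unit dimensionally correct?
No

magnetic flux density has SI base units: kg / (A * s^2)
Wb does NOT reduce to kg / (A * s^2); a valid unit for magnetic flux density would be e.g. T.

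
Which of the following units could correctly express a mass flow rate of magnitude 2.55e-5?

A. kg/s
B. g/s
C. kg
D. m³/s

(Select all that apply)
A, B

mass flow rate has SI base units: kg / s

Checking each option against kg / s:
  A. kg/s: ✓ matches
  B. g/s: ✓ matches
  C. kg: ✗ does not match
  D. m³/s: ✗ does not match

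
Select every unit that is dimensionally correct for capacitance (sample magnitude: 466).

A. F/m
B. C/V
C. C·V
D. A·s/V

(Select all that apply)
B, D

capacitance has SI base units: A^2 * s^4 / (kg * m^2)

Checking each option against A^2 * s^4 / (kg * m^2):
  A. F/m: ✗ does not match
  B. C/V: ✓ matches
  C. C·V: ✗ does not match
  D. A·s/V: ✓ matches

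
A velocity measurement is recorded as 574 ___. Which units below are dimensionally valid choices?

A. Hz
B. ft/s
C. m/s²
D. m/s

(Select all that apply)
B, D

velocity has SI base units: m / s

Checking each option against m / s:
  A. Hz: ✗ does not match
  B. ft/s: ✓ matches
  C. m/s²: ✗ does not match
  D. m/s: ✓ matches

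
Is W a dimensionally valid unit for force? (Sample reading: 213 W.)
No

force has SI base units: kg * m / s^2
W does NOT reduce to kg * m / s^2; a valid unit for force would be e.g. N.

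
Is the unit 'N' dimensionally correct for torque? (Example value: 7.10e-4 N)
No

torque has SI base units: kg * m^2 / s^2
N does NOT reduce to kg * m^2 / s^2; a valid unit for torque would be e.g. N·m.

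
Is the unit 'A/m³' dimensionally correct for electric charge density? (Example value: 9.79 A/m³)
No

electric charge density has SI base units: A * s / m^3
A/m³ does NOT reduce to A * s / m^3; a valid unit for electric charge density would be e.g. C/m³.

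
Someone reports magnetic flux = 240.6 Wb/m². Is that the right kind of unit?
No

magnetic flux has SI base units: kg * m^2 / (A * s^2)
Wb/m² does NOT reduce to kg * m^2 / (A * s^2); a valid unit for magnetic flux would be e.g. Wb.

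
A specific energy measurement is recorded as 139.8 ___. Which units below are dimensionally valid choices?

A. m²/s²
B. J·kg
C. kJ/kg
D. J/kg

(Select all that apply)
A, C, D

specific energy has SI base units: m^2 / s^2

Checking each option against m^2 / s^2:
  A. m²/s²: ✓ matches
  B. J·kg: ✗ does not match
  C. kJ/kg: ✓ matches
  D. J/kg: ✓ matches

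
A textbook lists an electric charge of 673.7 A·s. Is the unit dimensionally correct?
Yes

electric charge has SI base units: A * s
A·s reduces to the same SI base units, so it is a valid unit for electric charge.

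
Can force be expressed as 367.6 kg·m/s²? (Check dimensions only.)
Yes

force has SI base units: kg * m / s^2
kg·m/s² reduces to the same SI base units, so it is a valid unit for force.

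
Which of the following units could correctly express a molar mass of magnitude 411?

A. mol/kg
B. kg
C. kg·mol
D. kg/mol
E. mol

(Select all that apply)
D

molar mass has SI base units: kg / mol

Checking each option against kg / mol:
  A. mol/kg: ✗ does not match
  B. kg: ✗ does not match
  C. kg·mol: ✗ does not match
  D. kg/mol: ✓ matches
  E. mol: ✗ does not match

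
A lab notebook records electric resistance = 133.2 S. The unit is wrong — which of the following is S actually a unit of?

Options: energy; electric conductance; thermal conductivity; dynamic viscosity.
electric conductance

electric resistance should have units dimensionally equivalent to kg * m^2 / (A^2 * s^3) (e.g. Ω).
The given unit 'S' reduces to A^2 * s^3 / (kg * m^2). Of the listed options, that is the dimensionality of electric conductance.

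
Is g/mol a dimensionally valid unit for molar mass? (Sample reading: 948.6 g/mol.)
Yes

molar mass has SI base units: kg / mol
g/mol reduces to the same SI base units, so it is a valid unit for molar mass.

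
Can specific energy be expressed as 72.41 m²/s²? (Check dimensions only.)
Yes

specific energy has SI base units: m^2 / s^2
m²/s² reduces to the same SI base units, so it is a valid unit for specific energy.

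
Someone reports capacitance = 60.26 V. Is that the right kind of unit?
No

capacitance has SI base units: A^2 * s^4 / (kg * m^2)
V does NOT reduce to A^2 * s^4 / (kg * m^2); a valid unit for capacitance would be e.g. F.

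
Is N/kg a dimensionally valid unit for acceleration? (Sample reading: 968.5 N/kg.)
Yes

acceleration has SI base units: m / s^2
N/kg reduces to the same SI base units, so it is a valid unit for acceleration.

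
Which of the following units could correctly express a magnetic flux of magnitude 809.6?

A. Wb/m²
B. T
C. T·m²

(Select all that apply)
C

magnetic flux has SI base units: kg * m^2 / (A * s^2)

Checking each option against kg * m^2 / (A * s^2):
  A. Wb/m²: ✗ does not match
  B. T: ✗ does not match
  C. T·m²: ✓ matches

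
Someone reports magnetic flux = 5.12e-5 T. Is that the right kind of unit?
No

magnetic flux has SI base units: kg * m^2 / (A * s^2)
T does NOT reduce to kg * m^2 / (A * s^2); a valid unit for magnetic flux would be e.g. Wb.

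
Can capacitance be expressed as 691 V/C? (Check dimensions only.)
No

capacitance has SI base units: A^2 * s^4 / (kg * m^2)
V/C does NOT reduce to A^2 * s^4 / (kg * m^2); a valid unit for capacitance would be e.g. F.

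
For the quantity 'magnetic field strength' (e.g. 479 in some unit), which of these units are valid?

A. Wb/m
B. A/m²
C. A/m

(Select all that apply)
C

magnetic field strength has SI base units: A / m

Checking each option against A / m:
  A. Wb/m: ✗ does not match
  B. A/m²: ✗ does not match
  C. A/m: ✓ matches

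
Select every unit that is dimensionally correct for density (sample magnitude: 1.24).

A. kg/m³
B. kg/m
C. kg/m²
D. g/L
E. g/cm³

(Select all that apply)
A, D, E

density has SI base units: kg / m^3

Checking each option against kg / m^3:
  A. kg/m³: ✓ matches
  B. kg/m: ✗ does not match
  C. kg/m²: ✗ does not match
  D. g/L: ✓ matches
  E. g/cm³: ✓ matches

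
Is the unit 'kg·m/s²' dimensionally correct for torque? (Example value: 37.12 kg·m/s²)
No

torque has SI base units: kg * m^2 / s^2
kg·m/s² does NOT reduce to kg * m^2 / s^2; a valid unit for torque would be e.g. N·m.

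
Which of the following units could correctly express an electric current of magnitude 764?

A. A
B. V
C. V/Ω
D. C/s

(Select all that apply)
A, C, D

electric current has SI base units: A

Checking each option against A:
  A. A: ✓ matches
  B. V: ✗ does not match
  C. V/Ω: ✓ matches
  D. C/s: ✓ matches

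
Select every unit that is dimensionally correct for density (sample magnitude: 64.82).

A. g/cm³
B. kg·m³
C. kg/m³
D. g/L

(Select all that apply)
A, C, D

density has SI base units: kg / m^3

Checking each option against kg / m^3:
  A. g/cm³: ✓ matches
  B. kg·m³: ✗ does not match
  C. kg/m³: ✓ matches
  D. g/L: ✓ matches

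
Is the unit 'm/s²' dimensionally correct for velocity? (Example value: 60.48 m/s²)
No

velocity has SI base units: m / s
m/s² does NOT reduce to m / s; a valid unit for velocity would be e.g. m/s.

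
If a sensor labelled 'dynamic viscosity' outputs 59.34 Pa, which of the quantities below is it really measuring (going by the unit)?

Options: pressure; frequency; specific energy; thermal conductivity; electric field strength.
pressure

dynamic viscosity should have units dimensionally equivalent to kg / (m * s) (e.g. Pa·s).
The given unit 'Pa' reduces to kg / (m * s^2). Of the listed options, that is the dimensionality of pressure.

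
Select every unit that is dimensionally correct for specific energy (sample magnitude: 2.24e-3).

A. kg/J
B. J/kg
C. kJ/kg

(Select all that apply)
B, C

specific energy has SI base units: m^2 / s^2

Checking each option against m^2 / s^2:
  A. kg/J: ✗ does not match
  B. J/kg: ✓ matches
  C. kJ/kg: ✓ matches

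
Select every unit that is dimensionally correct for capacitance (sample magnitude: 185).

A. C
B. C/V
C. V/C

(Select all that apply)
B

capacitance has SI base units: A^2 * s^4 / (kg * m^2)

Checking each option against A^2 * s^4 / (kg * m^2):
  A. C: ✗ does not match
  B. C/V: ✓ matches
  C. V/C: ✗ does not match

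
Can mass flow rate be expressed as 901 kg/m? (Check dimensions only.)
No

mass flow rate has SI base units: kg / s
kg/m does NOT reduce to kg / s; a valid unit for mass flow rate would be e.g. kg/s.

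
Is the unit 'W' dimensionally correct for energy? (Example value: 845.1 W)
No

energy has SI base units: kg * m^2 / s^2
W does NOT reduce to kg * m^2 / s^2; a valid unit for energy would be e.g. J.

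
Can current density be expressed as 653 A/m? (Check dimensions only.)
No

current density has SI base units: A / m^2
A/m does NOT reduce to A / m^2; a valid unit for current density would be e.g. A/m².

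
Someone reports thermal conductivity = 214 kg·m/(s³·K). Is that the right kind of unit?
Yes

thermal conductivity has SI base units: kg * m / (s^3 * K)
kg·m/(s³·K) reduces to the same SI base units, so it is a valid unit for thermal conductivity.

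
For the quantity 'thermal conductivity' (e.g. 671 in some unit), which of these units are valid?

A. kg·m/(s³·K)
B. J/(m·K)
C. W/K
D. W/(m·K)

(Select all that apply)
A, D

thermal conductivity has SI base units: kg * m / (s^3 * K)

Checking each option against kg * m / (s^3 * K):
  A. kg·m/(s³·K): ✓ matches
  B. J/(m·K): ✗ does not match
  C. W/K: ✗ does not match
  D. W/(m·K): ✓ matches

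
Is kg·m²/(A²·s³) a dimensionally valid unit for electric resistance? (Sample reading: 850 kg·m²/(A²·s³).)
Yes

electric resistance has SI base units: kg * m^2 / (A^2 * s^3)
kg·m²/(A²·s³) reduces to the same SI base units, so it is a valid unit for electric resistance.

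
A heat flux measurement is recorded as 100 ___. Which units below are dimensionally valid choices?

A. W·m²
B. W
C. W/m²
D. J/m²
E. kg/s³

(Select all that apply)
C, E

heat flux has SI base units: kg / s^3

Checking each option against kg / s^3:
  A. W·m²: ✗ does not match
  B. W: ✗ does not match
  C. W/m²: ✓ matches
  D. J/m²: ✗ does not match
  E. kg/s³: ✓ matches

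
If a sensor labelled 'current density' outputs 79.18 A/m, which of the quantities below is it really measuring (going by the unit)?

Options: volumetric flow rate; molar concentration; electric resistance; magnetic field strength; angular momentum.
magnetic field strength

current density should have units dimensionally equivalent to A / m^2 (e.g. A/m²).
The given unit 'A/m' reduces to A / m. Of the listed options, that is the dimensionality of magnetic field strength.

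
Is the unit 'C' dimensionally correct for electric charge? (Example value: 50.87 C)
Yes

electric charge has SI base units: A * s
C reduces to the same SI base units, so it is a valid unit for electric charge.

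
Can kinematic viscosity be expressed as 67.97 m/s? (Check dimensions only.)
No

kinematic viscosity has SI base units: m^2 / s
m/s does NOT reduce to m^2 / s; a valid unit for kinematic viscosity would be e.g. m²/s.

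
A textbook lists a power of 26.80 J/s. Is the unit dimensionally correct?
Yes

power has SI base units: kg * m^2 / s^3
J/s reduces to the same SI base units, so it is a valid unit for power.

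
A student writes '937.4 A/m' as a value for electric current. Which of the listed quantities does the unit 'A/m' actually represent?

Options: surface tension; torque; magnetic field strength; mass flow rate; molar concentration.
magnetic field strength

electric current should have units dimensionally equivalent to A (e.g. A).
The given unit 'A/m' reduces to A / m. Of the listed options, that is the dimensionality of magnetic field strength.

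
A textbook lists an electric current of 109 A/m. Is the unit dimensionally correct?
No

electric current has SI base units: A
A/m does NOT reduce to A; a valid unit for electric current would be e.g. A.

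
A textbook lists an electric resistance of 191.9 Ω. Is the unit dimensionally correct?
Yes

electric resistance has SI base units: kg * m^2 / (A^2 * s^3)
Ω reduces to the same SI base units, so it is a valid unit for electric resistance.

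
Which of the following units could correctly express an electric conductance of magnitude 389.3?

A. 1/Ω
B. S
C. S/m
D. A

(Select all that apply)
A, B

electric conductance has SI base units: A^2 * s^3 / (kg * m^2)

Checking each option against A^2 * s^3 / (kg * m^2):
  A. 1/Ω: ✓ matches
  B. S: ✓ matches
  C. S/m: ✗ does not match
  D. A: ✗ does not match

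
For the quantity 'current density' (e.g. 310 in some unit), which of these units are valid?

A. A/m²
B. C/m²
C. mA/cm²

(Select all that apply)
A, C

current density has SI base units: A / m^2

Checking each option against A / m^2:
  A. A/m²: ✓ matches
  B. C/m²: ✗ does not match
  C. mA/cm²: ✓ matches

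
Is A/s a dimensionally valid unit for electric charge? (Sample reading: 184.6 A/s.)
No

electric charge has SI base units: A * s
A/s does NOT reduce to A * s; a valid unit for electric charge would be e.g. C.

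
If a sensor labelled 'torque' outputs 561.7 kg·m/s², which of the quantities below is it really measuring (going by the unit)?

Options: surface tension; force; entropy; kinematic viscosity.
force

torque should have units dimensionally equivalent to kg * m^2 / s^2 (e.g. N·m).
The given unit 'kg·m/s²' reduces to kg * m / s^2. Of the listed options, that is the dimensionality of force.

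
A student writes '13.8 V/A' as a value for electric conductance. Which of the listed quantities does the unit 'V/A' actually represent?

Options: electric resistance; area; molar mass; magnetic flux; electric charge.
electric resistance

electric conductance should have units dimensionally equivalent to A^2 * s^3 / (kg * m^2) (e.g. S).
The given unit 'V/A' reduces to kg * m^2 / (A^2 * s^3). Of the listed options, that is the dimensionality of electric resistance.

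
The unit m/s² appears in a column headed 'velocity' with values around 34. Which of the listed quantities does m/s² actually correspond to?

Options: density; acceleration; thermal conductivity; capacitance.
acceleration

velocity should have units dimensionally equivalent to m / s (e.g. m/s).
The given unit 'm/s²' reduces to m / s^2. Of the listed options, that is the dimensionality of acceleration.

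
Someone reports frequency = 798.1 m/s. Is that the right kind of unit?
No

frequency has SI base units: 1 / s
m/s does NOT reduce to 1 / s; a valid unit for frequency would be e.g. Hz.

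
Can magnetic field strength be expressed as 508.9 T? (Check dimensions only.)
No

magnetic field strength has SI base units: A / m
T does NOT reduce to A / m; a valid unit for magnetic field strength would be e.g. A/m.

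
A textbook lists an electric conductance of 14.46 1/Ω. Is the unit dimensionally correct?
Yes

electric conductance has SI base units: A^2 * s^3 / (kg * m^2)
1/Ω reduces to the same SI base units, so it is a valid unit for electric conductance.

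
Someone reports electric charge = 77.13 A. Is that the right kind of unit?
No

electric charge has SI base units: A * s
A does NOT reduce to A * s; a valid unit for electric charge would be e.g. C.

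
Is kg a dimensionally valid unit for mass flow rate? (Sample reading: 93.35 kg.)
No

mass flow rate has SI base units: kg / s
kg does NOT reduce to kg / s; a valid unit for mass flow rate would be e.g. kg/s.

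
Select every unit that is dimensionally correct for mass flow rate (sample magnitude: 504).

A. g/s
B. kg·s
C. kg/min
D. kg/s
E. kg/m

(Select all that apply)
A, C, D

mass flow rate has SI base units: kg / s

Checking each option against kg / s:
  A. g/s: ✓ matches
  B. kg·s: ✗ does not match
  C. kg/min: ✓ matches
  D. kg/s: ✓ matches
  E. kg/m: ✗ does not match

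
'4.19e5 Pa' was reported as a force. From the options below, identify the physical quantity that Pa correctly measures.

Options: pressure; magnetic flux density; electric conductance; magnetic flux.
pressure

force should have units dimensionally equivalent to kg * m / s^2 (e.g. N).
The given unit 'Pa' reduces to kg / (m * s^2). Of the listed options, that is the dimensionality of pressure.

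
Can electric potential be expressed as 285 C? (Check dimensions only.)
No

electric potential has SI base units: kg * m^2 / (A * s^3)
C does NOT reduce to kg * m^2 / (A * s^3); a valid unit for electric potential would be e.g. V.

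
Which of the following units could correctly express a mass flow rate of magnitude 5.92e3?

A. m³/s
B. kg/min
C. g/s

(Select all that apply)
B, C

mass flow rate has SI base units: kg / s

Checking each option against kg / s:
  A. m³/s: ✗ does not match
  B. kg/min: ✓ matches
  C. g/s: ✓ matches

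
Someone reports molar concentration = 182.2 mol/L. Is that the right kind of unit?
Yes

molar concentration has SI base units: mol / m^3
mol/L reduces to the same SI base units, so it is a valid unit for molar concentration.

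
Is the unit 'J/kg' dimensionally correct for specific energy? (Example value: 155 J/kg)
Yes

specific energy has SI base units: m^2 / s^2
J/kg reduces to the same SI base units, so it is a valid unit for specific energy.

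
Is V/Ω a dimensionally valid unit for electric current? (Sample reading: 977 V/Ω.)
Yes

electric current has SI base units: A
V/Ω reduces to the same SI base units, so it is a valid unit for electric current.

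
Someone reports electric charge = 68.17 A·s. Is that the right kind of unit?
Yes

electric charge has SI base units: A * s
A·s reduces to the same SI base units, so it is a valid unit for electric charge.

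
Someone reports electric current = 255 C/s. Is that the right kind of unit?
Yes

electric current has SI base units: A
C/s reduces to the same SI base units, so it is a valid unit for electric current.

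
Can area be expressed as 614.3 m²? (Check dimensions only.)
Yes

area has SI base units: m^2
m² reduces to the same SI base units, so it is a valid unit for area.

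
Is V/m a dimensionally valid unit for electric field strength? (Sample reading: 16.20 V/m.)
Yes

electric field strength has SI base units: kg * m / (A * s^3)
V/m reduces to the same SI base units, so it is a valid unit for electric field strength.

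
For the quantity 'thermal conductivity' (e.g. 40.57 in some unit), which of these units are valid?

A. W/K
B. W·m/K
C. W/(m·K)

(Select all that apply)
C

thermal conductivity has SI base units: kg * m / (s^3 * K)

Checking each option against kg * m / (s^3 * K):
  A. W/K: ✗ does not match
  B. W·m/K: ✗ does not match
  C. W/(m·K): ✓ matches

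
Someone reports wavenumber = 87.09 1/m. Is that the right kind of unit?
Yes

wavenumber has SI base units: 1 / m
1/m reduces to the same SI base units, so it is a valid unit for wavenumber.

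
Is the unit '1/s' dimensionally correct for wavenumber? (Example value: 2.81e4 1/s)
No

wavenumber has SI base units: 1 / m
1/s does NOT reduce to 1 / m; a valid unit for wavenumber would be e.g. 1/m.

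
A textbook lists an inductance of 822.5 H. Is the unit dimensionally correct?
Yes

inductance has SI base units: kg * m^2 / (A^2 * s^2)
H reduces to the same SI base units, so it is a valid unit for inductance.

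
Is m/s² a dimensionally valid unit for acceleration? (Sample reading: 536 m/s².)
Yes

acceleration has SI base units: m / s^2
m/s² reduces to the same SI base units, so it is a valid unit for acceleration.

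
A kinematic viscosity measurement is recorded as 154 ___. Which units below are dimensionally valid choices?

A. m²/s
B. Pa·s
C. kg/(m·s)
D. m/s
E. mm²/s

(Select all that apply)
A, E

kinematic viscosity has SI base units: m^2 / s

Checking each option against m^2 / s:
  A. m²/s: ✓ matches
  B. Pa·s: ✗ does not match
  C. kg/(m·s): ✗ does not match
  D. m/s: ✗ does not match
  E. mm²/s: ✓ matches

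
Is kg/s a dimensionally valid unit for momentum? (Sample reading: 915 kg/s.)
No

momentum has SI base units: kg * m / s
kg/s does NOT reduce to kg * m / s; a valid unit for momentum would be e.g. kg·m/s.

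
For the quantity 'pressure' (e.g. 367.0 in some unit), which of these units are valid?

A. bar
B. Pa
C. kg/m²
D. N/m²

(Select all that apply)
A, B, D

pressure has SI base units: kg / (m * s^2)

Checking each option against kg / (m * s^2):
  A. bar: ✓ matches
  B. Pa: ✓ matches
  C. kg/m²: ✗ does not match
  D. N/m²: ✓ matches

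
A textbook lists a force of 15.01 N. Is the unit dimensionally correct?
Yes

force has SI base units: kg * m / s^2
N reduces to the same SI base units, so it is a valid unit for force.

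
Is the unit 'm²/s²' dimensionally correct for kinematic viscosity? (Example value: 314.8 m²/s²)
No

kinematic viscosity has SI base units: m^2 / s
m²/s² does NOT reduce to m^2 / s; a valid unit for kinematic viscosity would be e.g. m²/s.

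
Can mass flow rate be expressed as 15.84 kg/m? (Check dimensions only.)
No

mass flow rate has SI base units: kg / s
kg/m does NOT reduce to kg / s; a valid unit for mass flow rate would be e.g. kg/s.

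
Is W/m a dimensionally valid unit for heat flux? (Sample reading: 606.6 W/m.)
No

heat flux has SI base units: kg / s^3
W/m does NOT reduce to kg / s^3; a valid unit for heat flux would be e.g. W/m².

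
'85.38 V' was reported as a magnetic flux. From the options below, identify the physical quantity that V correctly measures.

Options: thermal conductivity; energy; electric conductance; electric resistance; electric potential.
electric potential

magnetic flux should have units dimensionally equivalent to kg * m^2 / (A * s^2) (e.g. Wb).
The given unit 'V' reduces to kg * m^2 / (A * s^3). Of the listed options, that is the dimensionality of electric potential.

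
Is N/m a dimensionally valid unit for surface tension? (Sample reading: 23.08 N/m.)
Yes

surface tension has SI base units: kg / s^2
N/m reduces to the same SI base units, so it is a valid unit for surface tension.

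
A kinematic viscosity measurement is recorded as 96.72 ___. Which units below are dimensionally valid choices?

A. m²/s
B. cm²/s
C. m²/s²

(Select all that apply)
A, B

kinematic viscosity has SI base units: m^2 / s

Checking each option against m^2 / s:
  A. m²/s: ✓ matches
  B. cm²/s: ✓ matches
  C. m²/s²: ✗ does not match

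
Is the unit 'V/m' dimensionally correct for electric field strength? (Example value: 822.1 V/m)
Yes

electric field strength has SI base units: kg * m / (A * s^3)
V/m reduces to the same SI base units, so it is a valid unit for electric field strength.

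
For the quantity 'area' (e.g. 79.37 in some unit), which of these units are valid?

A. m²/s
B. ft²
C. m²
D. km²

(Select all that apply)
B, C, D

area has SI base units: m^2

Checking each option against m^2:
  A. m²/s: ✗ does not match
  B. ft²: ✓ matches
  C. m²: ✓ matches
  D. km²: ✓ matches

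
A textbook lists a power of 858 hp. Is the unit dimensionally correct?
Yes

power has SI base units: kg * m^2 / s^3
hp reduces to the same SI base units, so it is a valid unit for power.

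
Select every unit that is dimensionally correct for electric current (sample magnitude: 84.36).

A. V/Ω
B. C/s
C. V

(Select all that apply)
A, B

electric current has SI base units: A

Checking each option against A:
  A. V/Ω: ✓ matches
  B. C/s: ✓ matches
  C. V: ✗ does not match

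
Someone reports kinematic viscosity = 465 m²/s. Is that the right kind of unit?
Yes

kinematic viscosity has SI base units: m^2 / s
m²/s reduces to the same SI base units, so it is a valid unit for kinematic viscosity.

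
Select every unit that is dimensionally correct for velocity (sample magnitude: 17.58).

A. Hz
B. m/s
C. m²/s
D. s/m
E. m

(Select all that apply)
B

velocity has SI base units: m / s

Checking each option against m / s:
  A. Hz: ✗ does not match
  B. m/s: ✓ matches
  C. m²/s: ✗ does not match
  D. s/m: ✗ does not match
  E. m: ✗ does not match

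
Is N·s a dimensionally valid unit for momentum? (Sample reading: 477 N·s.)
Yes

momentum has SI base units: kg * m / s
N·s reduces to the same SI base units, so it is a valid unit for momentum.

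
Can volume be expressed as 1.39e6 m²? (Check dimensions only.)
No

volume has SI base units: m^3
m² does NOT reduce to m^3; a valid unit for volume would be e.g. m³.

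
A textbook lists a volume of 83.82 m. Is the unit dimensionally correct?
No

volume has SI base units: m^3
m does NOT reduce to m^3; a valid unit for volume would be e.g. m³.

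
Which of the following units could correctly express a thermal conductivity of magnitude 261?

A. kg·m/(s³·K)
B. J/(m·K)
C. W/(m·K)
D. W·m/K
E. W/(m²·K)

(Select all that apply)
A, C

thermal conductivity has SI base units: kg * m / (s^3 * K)

Checking each option against kg * m / (s^3 * K):
  A. kg·m/(s³·K): ✓ matches
  B. J/(m·K): ✗ does not match
  C. W/(m·K): ✓ matches
  D. W·m/K: ✗ does not match
  E. W/(m²·K): ✗ does not match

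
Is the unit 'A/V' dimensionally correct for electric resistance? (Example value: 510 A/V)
No

electric resistance has SI base units: kg * m^2 / (A^2 * s^3)
A/V does NOT reduce to kg * m^2 / (A^2 * s^3); a valid unit for electric resistance would be e.g. Ω.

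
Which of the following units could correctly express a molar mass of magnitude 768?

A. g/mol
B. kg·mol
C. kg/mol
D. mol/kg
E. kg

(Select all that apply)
A, C

molar mass has SI base units: kg / mol

Checking each option against kg / mol:
  A. g/mol: ✓ matches
  B. kg·mol: ✗ does not match
  C. kg/mol: ✓ matches
  D. mol/kg: ✗ does not match
  E. kg: ✗ does not match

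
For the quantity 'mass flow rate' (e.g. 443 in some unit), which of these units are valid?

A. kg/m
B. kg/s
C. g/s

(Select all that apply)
B, C

mass flow rate has SI base units: kg / s

Checking each option against kg / s:
  A. kg/m: ✗ does not match
  B. kg/s: ✓ matches
  C. g/s: ✓ matches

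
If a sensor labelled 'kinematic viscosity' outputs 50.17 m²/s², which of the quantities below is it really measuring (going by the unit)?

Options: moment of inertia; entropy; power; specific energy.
specific energy

kinematic viscosity should have units dimensionally equivalent to m^2 / s (e.g. m²/s).
The given unit 'm²/s²' reduces to m^2 / s^2. Of the listed options, that is the dimensionality of specific energy.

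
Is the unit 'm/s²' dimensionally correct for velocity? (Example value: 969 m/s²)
No

velocity has SI base units: m / s
m/s² does NOT reduce to m / s; a valid unit for velocity would be e.g. m/s.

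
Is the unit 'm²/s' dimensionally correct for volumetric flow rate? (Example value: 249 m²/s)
No

volumetric flow rate has SI base units: m^3 / s
m²/s does NOT reduce to m^3 / s; a valid unit for volumetric flow rate would be e.g. m³/s.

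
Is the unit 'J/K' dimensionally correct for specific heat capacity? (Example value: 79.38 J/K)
No

specific heat capacity has SI base units: m^2 / (s^2 * K)
J/K does NOT reduce to m^2 / (s^2 * K); a valid unit for specific heat capacity would be e.g. J/(kg·K).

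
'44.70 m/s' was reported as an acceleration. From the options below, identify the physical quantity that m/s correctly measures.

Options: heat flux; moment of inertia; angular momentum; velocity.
velocity

acceleration should have units dimensionally equivalent to m / s^2 (e.g. m/s²).
The given unit 'm/s' reduces to m / s. Of the listed options, that is the dimensionality of velocity.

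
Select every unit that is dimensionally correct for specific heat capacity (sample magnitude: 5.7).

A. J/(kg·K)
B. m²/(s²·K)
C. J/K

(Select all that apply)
A, B

specific heat capacity has SI base units: m^2 / (s^2 * K)

Checking each option against m^2 / (s^2 * K):
  A. J/(kg·K): ✓ matches
  B. m²/(s²·K): ✓ matches
  C. J/K: ✗ does not match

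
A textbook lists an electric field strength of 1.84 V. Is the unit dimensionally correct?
No

electric field strength has SI base units: kg * m / (A * s^3)
V does NOT reduce to kg * m / (A * s^3); a valid unit for electric field strength would be e.g. V/m.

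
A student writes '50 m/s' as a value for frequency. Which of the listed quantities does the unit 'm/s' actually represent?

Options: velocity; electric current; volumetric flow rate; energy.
velocity

frequency should have units dimensionally equivalent to 1 / s (e.g. Hz).
The given unit 'm/s' reduces to m / s. Of the listed options, that is the dimensionality of velocity.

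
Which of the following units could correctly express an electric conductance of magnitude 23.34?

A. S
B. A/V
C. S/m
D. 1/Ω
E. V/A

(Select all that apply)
A, B, D

electric conductance has SI base units: A^2 * s^3 / (kg * m^2)

Checking each option against A^2 * s^3 / (kg * m^2):
  A. S: ✓ matches
  B. A/V: ✓ matches
  C. S/m: ✗ does not match
  D. 1/Ω: ✓ matches
  E. V/A: ✗ does not match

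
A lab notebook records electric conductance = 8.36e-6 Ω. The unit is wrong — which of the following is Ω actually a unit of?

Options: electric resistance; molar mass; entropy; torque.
electric resistance

electric conductance should have units dimensionally equivalent to A^2 * s^3 / (kg * m^2) (e.g. S).
The given unit 'Ω' reduces to kg * m^2 / (A^2 * s^3). Of the listed options, that is the dimensionality of electric resistance.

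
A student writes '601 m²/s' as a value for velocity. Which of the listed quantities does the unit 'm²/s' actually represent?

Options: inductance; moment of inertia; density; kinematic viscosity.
kinematic viscosity

velocity should have units dimensionally equivalent to m / s (e.g. m/s).
The given unit 'm²/s' reduces to m^2 / s. Of the listed options, that is the dimensionality of kinematic viscosity.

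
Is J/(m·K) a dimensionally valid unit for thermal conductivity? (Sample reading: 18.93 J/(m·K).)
No

thermal conductivity has SI base units: kg * m / (s^3 * K)
J/(m·K) does NOT reduce to kg * m / (s^3 * K); a valid unit for thermal conductivity would be e.g. W/(m·K).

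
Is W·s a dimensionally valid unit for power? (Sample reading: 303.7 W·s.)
No

power has SI base units: kg * m^2 / s^3
W·s does NOT reduce to kg * m^2 / s^3; a valid unit for power would be e.g. W.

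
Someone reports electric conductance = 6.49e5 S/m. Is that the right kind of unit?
No

electric conductance has SI base units: A^2 * s^3 / (kg * m^2)
S/m does NOT reduce to A^2 * s^3 / (kg * m^2); a valid unit for electric conductance would be e.g. S.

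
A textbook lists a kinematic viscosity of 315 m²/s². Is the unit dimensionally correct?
No

kinematic viscosity has SI base units: m^2 / s
m²/s² does NOT reduce to m^2 / s; a valid unit for kinematic viscosity would be e.g. m²/s.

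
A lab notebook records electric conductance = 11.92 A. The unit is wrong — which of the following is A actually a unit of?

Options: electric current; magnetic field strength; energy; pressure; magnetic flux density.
electric current

electric conductance should have units dimensionally equivalent to A^2 * s^3 / (kg * m^2) (e.g. S).
The given unit 'A' reduces to A. Of the listed options, that is the dimensionality of electric current.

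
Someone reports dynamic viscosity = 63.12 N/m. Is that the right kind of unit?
No

dynamic viscosity has SI base units: kg / (m * s)
N/m does NOT reduce to kg / (m * s); a valid unit for dynamic viscosity would be e.g. Pa·s.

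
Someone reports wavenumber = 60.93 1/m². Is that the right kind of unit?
No

wavenumber has SI base units: 1 / m
1/m² does NOT reduce to 1 / m; a valid unit for wavenumber would be e.g. 1/m.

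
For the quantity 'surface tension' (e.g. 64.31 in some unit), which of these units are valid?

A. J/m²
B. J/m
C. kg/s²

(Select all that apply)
A, C

surface tension has SI base units: kg / s^2

Checking each option against kg / s^2:
  A. J/m²: ✓ matches
  B. J/m: ✗ does not match
  C. kg/s²: ✓ matches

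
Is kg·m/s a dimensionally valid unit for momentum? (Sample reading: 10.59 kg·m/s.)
Yes

momentum has SI base units: kg * m / s
kg·m/s reduces to the same SI base units, so it is a valid unit for momentum.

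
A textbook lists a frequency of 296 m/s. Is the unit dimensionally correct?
No

frequency has SI base units: 1 / s
m/s does NOT reduce to 1 / s; a valid unit for frequency would be e.g. Hz.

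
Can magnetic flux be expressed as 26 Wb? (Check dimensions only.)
Yes

magnetic flux has SI base units: kg * m^2 / (A * s^2)
Wb reduces to the same SI base units, so it is a valid unit for magnetic flux.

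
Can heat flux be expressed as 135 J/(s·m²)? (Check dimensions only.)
Yes

heat flux has SI base units: kg / s^3
J/(s·m²) reduces to the same SI base units, so it is a valid unit for heat flux.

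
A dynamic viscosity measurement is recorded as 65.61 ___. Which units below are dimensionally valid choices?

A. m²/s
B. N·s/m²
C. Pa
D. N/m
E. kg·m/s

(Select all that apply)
B

dynamic viscosity has SI base units: kg / (m * s)

Checking each option against kg / (m * s):
  A. m²/s: ✗ does not match
  B. N·s/m²: ✓ matches
  C. Pa: ✗ does not match
  D. N/m: ✗ does not match
  E. kg·m/s: ✗ does not match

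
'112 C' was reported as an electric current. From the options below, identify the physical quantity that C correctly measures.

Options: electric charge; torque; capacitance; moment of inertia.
electric charge

electric current should have units dimensionally equivalent to A (e.g. A).
The given unit 'C' reduces to A * s. Of the listed options, that is the dimensionality of electric charge.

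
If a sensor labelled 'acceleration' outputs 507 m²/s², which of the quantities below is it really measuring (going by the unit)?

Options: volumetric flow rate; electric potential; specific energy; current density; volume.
specific energy

acceleration should have units dimensionally equivalent to m / s^2 (e.g. m/s²).
The given unit 'm²/s²' reduces to m^2 / s^2. Of the listed options, that is the dimensionality of specific energy.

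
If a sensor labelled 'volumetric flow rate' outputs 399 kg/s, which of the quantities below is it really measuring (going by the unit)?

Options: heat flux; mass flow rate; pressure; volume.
mass flow rate

volumetric flow rate should have units dimensionally equivalent to m^3 / s (e.g. m³/s).
The given unit 'kg/s' reduces to kg / s. Of the listed options, that is the dimensionality of mass flow rate.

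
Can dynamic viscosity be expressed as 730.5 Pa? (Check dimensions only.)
No

dynamic viscosity has SI base units: kg / (m * s)
Pa does NOT reduce to kg / (m * s); a valid unit for dynamic viscosity would be e.g. Pa·s.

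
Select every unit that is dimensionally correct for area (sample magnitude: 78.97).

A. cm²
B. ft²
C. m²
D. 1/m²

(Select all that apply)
A, B, C

area has SI base units: m^2

Checking each option against m^2:
  A. cm²: ✓ matches
  B. ft²: ✓ matches
  C. m²: ✓ matches
  D. 1/m²: ✗ does not match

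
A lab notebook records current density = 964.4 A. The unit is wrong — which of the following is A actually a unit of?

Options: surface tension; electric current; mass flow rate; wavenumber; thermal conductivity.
electric current

current density should have units dimensionally equivalent to A / m^2 (e.g. A/m²).
The given unit 'A' reduces to A. Of the listed options, that is the dimensionality of electric current.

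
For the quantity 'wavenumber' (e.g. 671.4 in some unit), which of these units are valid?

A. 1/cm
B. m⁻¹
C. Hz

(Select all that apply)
A, B

wavenumber has SI base units: 1 / m

Checking each option against 1 / m:
  A. 1/cm: ✓ matches
  B. m⁻¹: ✓ matches
  C. Hz: ✗ does not match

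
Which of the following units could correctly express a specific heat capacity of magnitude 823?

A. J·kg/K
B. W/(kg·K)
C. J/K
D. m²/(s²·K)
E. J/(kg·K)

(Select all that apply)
D, E

specific heat capacity has SI base units: m^2 / (s^2 * K)

Checking each option against m^2 / (s^2 * K):
  A. J·kg/K: ✗ does not match
  B. W/(kg·K): ✗ does not match
  C. J/K: ✗ does not match
  D. m²/(s²·K): ✓ matches
  E. J/(kg·K): ✓ matches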